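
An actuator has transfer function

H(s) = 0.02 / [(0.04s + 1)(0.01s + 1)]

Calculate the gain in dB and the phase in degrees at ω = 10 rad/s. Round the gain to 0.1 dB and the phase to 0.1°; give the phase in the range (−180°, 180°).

-34.7 dB, -27.5°

At ω = 10 rad/s:
pole (1 + j10·0.04) = 1 + j0.4 → |·| ≈ 1.077, ∠ ≈ 21.80°
pole (1 + j10·0.01) = 1 + j0.1 → |·| ≈ 1.005, ∠ ≈ 5.71°
|H| = 0.02 · 1 / (1.077 · 1.005) ≈ 0.018478
Gain = 20 log₁₀(0.018478) ≈ -34.67 dB
∠H = (0°) − (21.80° + 5.71°) = -27.51°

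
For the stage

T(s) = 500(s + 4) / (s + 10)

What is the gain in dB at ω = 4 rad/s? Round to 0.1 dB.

At s = jω = j4:
zero (s+4): 4 + j4 → |·| = √(4²+4²) = √32 ≈ 5.6569, ∠ = arctan(4/4) ≈ 45.00°
pole (s+10): 10 + j4 → |·| = √(10²+4²) = √116 ≈ 10.77, ∠ = arctan(4/10) ≈ 21.80°
|T| = 500 · 5.6569 / 10.77 ≈ 262.62
Gain = 20 log₁₀(262.62) ≈ 48.39 dB

48.4 dB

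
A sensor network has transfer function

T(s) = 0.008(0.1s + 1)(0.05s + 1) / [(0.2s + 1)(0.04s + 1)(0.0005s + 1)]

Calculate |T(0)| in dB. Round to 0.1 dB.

-41.9 dB

T(0) = 0.008 · 1 / 1 = 0.008
20 log₁₀(0.008) ≈ -41.94 dB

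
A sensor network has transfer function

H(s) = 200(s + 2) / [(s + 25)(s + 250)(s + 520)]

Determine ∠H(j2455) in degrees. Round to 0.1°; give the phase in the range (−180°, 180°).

At s = jω = j2455:
zero (s+2): 2 + j2455 → |·| = √(2²+2455²) = √6027029 ≈ 2455, ∠ = arctan(2455/2) ≈ 89.95°
pole (s+25): 25 + j2455 → |·| = √(25²+2455²) = √6027650 ≈ 2455.1, ∠ = arctan(2455/25) ≈ 89.42°
pole (s+250): 250 + j2455 → |·| = √(250²+2455²) = √6089525 ≈ 2467.7, ∠ = arctan(2455/250) ≈ 84.19°
pole (s+520): 520 + j2455 → |·| = √(520²+2455²) = √6297425 ≈ 2509.5, ∠ = arctan(2455/520) ≈ 78.04°
∠H = 89.95° − 251.65° = -161.70°

-161.7°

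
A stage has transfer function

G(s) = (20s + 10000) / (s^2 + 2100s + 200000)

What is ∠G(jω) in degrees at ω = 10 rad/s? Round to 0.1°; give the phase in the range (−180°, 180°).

-4.9°

Substitute s = j10:
Numerator: 20(j10) + 10000 = 10000 + j200
Denominator: (j10)^2 + 2100(j10) + 200000 = 199900 + j21000
|N| = √(10000² + 200²) ≈ 10002, ∠N ≈ 1.15°
|D| = √(199900² + 21000²) ≈ 2.01e+05, ∠D ≈ 6.00°
∠G = 1.15° − 6.00° = -4.85°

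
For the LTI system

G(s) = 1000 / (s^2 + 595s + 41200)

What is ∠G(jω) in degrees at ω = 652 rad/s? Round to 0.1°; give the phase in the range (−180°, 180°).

Substitute s = j652:
Numerator: 1000 = 1000 + j0
Denominator: (j652)^2 + 595(j652) + 41200 = -383904 + j387940
|N| = √(1000² + 0²) ≈ 1000, ∠N ≈ 0.00°
|D| = √(383904² + 387940²) ≈ 5.4578e+05, ∠D ≈ 134.70°
∠G = 0.00° − 134.70° = -134.70°

-134.7°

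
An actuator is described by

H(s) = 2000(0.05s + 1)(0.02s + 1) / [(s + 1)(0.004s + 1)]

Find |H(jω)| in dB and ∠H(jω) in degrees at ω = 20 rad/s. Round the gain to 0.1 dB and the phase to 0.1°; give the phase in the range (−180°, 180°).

43.6 dB, -24.9°

At ω = 20 rad/s:
zero (1 + j20·0.05) = 1 + j1 → |·| ≈ 1.4142, ∠ ≈ 45.00°
zero (1 + j20·0.02) = 1 + j0.4 → |·| ≈ 1.077, ∠ ≈ 21.80°
pole (1 + j20·1) = 1 + j20 → |·| ≈ 20.025, ∠ ≈ 87.14°
pole (1 + j20·0.004) = 1 + j0.08 → |·| ≈ 1.0032, ∠ ≈ 4.57°
|H| = 2000 · 1.4142 · 1.077 / (20.025 · 1.0032) ≈ 151.63
Gain = 20 log₁₀(151.63) ≈ 43.62 dB
∠H = (45.00° + 21.80°) − (87.14° + 4.57°) = -24.91°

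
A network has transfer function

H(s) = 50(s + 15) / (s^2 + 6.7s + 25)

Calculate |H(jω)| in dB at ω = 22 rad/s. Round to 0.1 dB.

At s = jω = j22:
zero (s+15): 15 + j22 → |·| = √(15²+22²) = √709 ≈ 26.627, ∠ = arctan(22/15) ≈ 55.71°
quadratic: (j22)² + 6.7·j22 + 25 = -459 + j147.4 → |·| ≈ 482.09, ∠ ≈ 162.20°
|H| = 50 · 26.627 / 482.09 ≈ 2.7616
Gain = 20 log₁₀(2.7616) ≈ 8.82 dB

8.8 dB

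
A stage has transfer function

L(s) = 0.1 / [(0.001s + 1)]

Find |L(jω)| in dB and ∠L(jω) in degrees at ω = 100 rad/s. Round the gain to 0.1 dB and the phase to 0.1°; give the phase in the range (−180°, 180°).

-20.0 dB, -5.7°

At ω = 100 rad/s:
pole (1 + j100·0.001) = 1 + j0.1 → |·| ≈ 1.005, ∠ ≈ 5.71°
|L| = 0.1 · 1 / (1.005) ≈ 0.099502
Gain = 20 log₁₀(0.099502) ≈ -20.04 dB
∠L = (0°) − (5.71°) = -5.71°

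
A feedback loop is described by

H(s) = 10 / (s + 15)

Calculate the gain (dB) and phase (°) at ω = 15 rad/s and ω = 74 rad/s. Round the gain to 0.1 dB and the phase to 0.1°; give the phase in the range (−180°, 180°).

ω = 15: -6.5 dB, -45.0°; ω = 74: -17.6 dB, -78.5°

Substitute s = j15:
Numerator: 10 = 10 + j0
Denominator: (j15) + 15 = 15 + j15
|N| = √(10² + 0²) ≈ 10, ∠N ≈ 0.00°
|D| = √(15² + 15²) ≈ 21.213, ∠D ≈ 45.00°
|H| = 10 / 21.213 ≈ 0.47141
Gain = 20 log₁₀(0.47141) ≈ -6.53 dB
∠H = 0.00° − 45.00° = -45.00°

Substitute s = j74:
Numerator: 10 = 10 + j0
Denominator: (j74) + 15 = 15 + j74
|N| = √(10² + 0²) ≈ 10, ∠N ≈ 0.00°
|D| = √(15² + 74²) ≈ 75.505, ∠D ≈ 78.54°
|H| = 10 / 75.505 ≈ 0.13244
Gain = 20 log₁₀(0.13244) ≈ -17.56 dB
∠H = 0.00° − 78.54° = -78.54°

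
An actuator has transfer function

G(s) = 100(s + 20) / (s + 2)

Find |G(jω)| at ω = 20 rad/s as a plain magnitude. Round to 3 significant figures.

At s = jω = j20:
zero (s+20): 20 + j20 → |·| = √(20²+20²) = √800 ≈ 28.284, ∠ = arctan(20/20) ≈ 45.00°
pole (s+2): 2 + j20 → |·| = √(2²+20²) = √404 ≈ 20.1, ∠ = arctan(20/2) ≈ 84.29°
|G| = 100 · 28.284 / 20.1 ≈ 140.72

141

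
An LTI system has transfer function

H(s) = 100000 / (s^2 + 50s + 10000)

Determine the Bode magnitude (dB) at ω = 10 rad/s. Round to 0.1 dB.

At s = jω = j10:
quadratic: (j10)² + 50·j10 + 10000 = 9900 + j500 → |·| ≈ 9912.6, ∠ ≈ 2.89°
|H| = 100000 / 9912.6 ≈ 10.088
Gain = 20 log₁₀(10.088) ≈ 20.08 dB

20.1 dB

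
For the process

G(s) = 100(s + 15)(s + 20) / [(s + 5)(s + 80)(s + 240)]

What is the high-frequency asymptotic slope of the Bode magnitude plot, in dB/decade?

-20 dB/decade

Each pole contributes −20 dB/decade at high frequency; each zero contributes +20 dB/decade.
Net: 2 zero(s) − 3 pole(s) → -20 dB/decade.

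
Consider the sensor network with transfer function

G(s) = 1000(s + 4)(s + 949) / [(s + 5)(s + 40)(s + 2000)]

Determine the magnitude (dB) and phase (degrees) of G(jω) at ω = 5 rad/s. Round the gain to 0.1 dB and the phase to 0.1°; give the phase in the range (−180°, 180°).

At s = jω = j5:
zero (s+4): 4 + j5 → |·| = √(4²+5²) = √41 ≈ 6.4031, ∠ = arctan(5/4) ≈ 51.34°
zero (s+949): 949 + j5 → |·| = √(949²+5²) = √900626 ≈ 949.01, ∠ = arctan(5/949) ≈ 0.30°
pole (s+5): 5 + j5 → |·| = √(5²+5²) = √50 ≈ 7.0711, ∠ = arctan(5/5) ≈ 45.00°
pole (s+40): 40 + j5 → |·| = √(40²+5²) = √1625 ≈ 40.311, ∠ = arctan(5/40) ≈ 7.13°
pole (s+2000): 2000 + j5 → |·| = √(2000²+5²) = √4000025 ≈ 2000, ∠ = arctan(5/2000) ≈ 0.14°
|G| = 1000 · 6076.6 / 5.7009e+05 ≈ 10.659
Gain = 20 log₁₀(10.659) ≈ 20.55 dB
∠G = 51.64° − 52.27° = -0.63°

20.6 dB, -0.6°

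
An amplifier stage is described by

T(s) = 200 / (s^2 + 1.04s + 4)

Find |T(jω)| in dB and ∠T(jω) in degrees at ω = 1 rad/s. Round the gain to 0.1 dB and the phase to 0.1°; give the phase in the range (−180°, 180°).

36.0 dB, -19.1°

At s = jω = j1:
quadratic: (j1)² + 1.04·j1 + 4 = 3 + j1.04 → |·| ≈ 3.1752, ∠ ≈ 19.12°
|T| = 200 / 3.1752 ≈ 62.988
Gain = 20 log₁₀(62.988) ≈ 35.99 dB
∠T = 0.00° − 19.12° = -19.12°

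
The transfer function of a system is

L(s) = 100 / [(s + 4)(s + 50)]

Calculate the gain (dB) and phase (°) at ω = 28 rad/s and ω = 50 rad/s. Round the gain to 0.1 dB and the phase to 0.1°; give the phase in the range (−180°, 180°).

At s = jω = j28:
pole (s+4): 4 + j28 → |·| = √(4²+28²) = √800 ≈ 28.284, ∠ = arctan(28/4) ≈ 81.87°
pole (s+50): 50 + j28 → |·| = √(50²+28²) = √3284 ≈ 57.306, ∠ = arctan(28/50) ≈ 29.25°
|L| = 100 / 1620.8 ≈ 0.061698
Gain = 20 log₁₀(0.061698) ≈ -24.19 dB
∠L = 0.00° − 111.12° = -111.12°

At s = jω = j50:
pole (s+4): 4 + j50 → |·| = √(4²+50²) = √2516 ≈ 50.16, ∠ = arctan(50/4) ≈ 85.43°
pole (s+50): 50 + j50 → |·| = √(50²+50²) = √5000 ≈ 70.711, ∠ = arctan(50/50) ≈ 45.00°
|L| = 100 / 3546.9 ≈ 0.028194
Gain = 20 log₁₀(0.028194) ≈ -31.00 dB
∠L = 0.00° − 130.43° = -130.43°

ω = 28: -24.2 dB, -111.1°; ω = 50: -31.0 dB, -130.4°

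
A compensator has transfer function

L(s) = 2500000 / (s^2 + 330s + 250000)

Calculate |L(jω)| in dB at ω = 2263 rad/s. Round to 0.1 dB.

-5.9 dB

At s = jω = j2263:
quadratic: (j2263)² + 330·j2263 + 250000 = -4871169 + j746790 → |·| ≈ 4.9281e+06, ∠ ≈ 171.28°
|L| = 2500000 / 4.9281e+06 ≈ 0.50729
Gain = 20 log₁₀(0.50729) ≈ -5.89 dB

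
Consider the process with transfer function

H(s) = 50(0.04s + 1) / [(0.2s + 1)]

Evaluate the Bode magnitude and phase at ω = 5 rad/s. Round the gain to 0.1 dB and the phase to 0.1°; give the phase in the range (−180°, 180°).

31.1 dB, -33.7°

At ω = 5 rad/s:
zero (1 + j5·0.04) = 1 + j0.2 → |·| ≈ 1.0198, ∠ ≈ 11.31°
pole (1 + j5·0.2) = 1 + j1 → |·| ≈ 1.4142, ∠ ≈ 45.00°
|H| = 50 · 1.0198 / (1.4142) ≈ 36.056
Gain = 20 log₁₀(36.056) ≈ 31.14 dB
∠H = (11.31°) − (45.00°) = -33.69°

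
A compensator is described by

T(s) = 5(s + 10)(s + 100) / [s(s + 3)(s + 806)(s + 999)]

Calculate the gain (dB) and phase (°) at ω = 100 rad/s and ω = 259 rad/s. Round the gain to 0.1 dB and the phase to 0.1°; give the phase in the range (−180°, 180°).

ω = 100: -101.2 dB, -61.8°; ω = 259: -104.2 dB, -55.0°

At s = jω = j100:
zero (s+10): 10 + j100 → |·| = √(10²+100²) = √10100 ≈ 100.5, ∠ = arctan(100/10) ≈ 84.29°
zero (s+100): 100 + j100 → |·| = √(100²+100²) = √20000 ≈ 141.42, ∠ = arctan(100/100) ≈ 45.00°
pole (s+3): 3 + j100 → |·| = √(3²+100²) = √10009 ≈ 100.04, ∠ = arctan(100/3) ≈ 88.28°
pole (s+806): 806 + j100 → |·| = √(806²+100²) = √659636 ≈ 812.18, ∠ = arctan(100/806) ≈ 7.07°
pole (s+999): 999 + j100 → |·| = √(999²+100²) = √1008001 ≈ 1004, ∠ = arctan(100/999) ≈ 5.72°
pole at origin: |s| = 100, ∠ = 90.00° (in denominator)
|T| = 5 · 14213 / 8.1575e+09 ≈ 8.7116e-06
Gain = 20 log₁₀(8.7116e-06) ≈ -101.20 dB
∠T = 129.29° − 191.07° = -61.78°

At s = jω = j259:
zero (s+10): 10 + j259 → |·| = √(10²+259²) = √67181 ≈ 259.19, ∠ = arctan(259/10) ≈ 87.79°
zero (s+100): 100 + j259 → |·| = √(100²+259²) = √77081 ≈ 277.63, ∠ = arctan(259/100) ≈ 68.89°
pole (s+3): 3 + j259 → |·| = √(3²+259²) = √67090 ≈ 259.02, ∠ = arctan(259/3) ≈ 89.34°
pole (s+806): 806 + j259 → |·| = √(806²+259²) = √716717 ≈ 846.59, ∠ = arctan(259/806) ≈ 17.81°
pole (s+999): 999 + j259 → |·| = √(999²+259²) = √1065082 ≈ 1032, ∠ = arctan(259/999) ≈ 14.53°
pole at origin: |s| = 259, ∠ = 90.00° (in denominator)
|T| = 5 · 71959 / 5.8612e+10 ≈ 6.1386e-06
Gain = 20 log₁₀(6.1386e-06) ≈ -104.24 dB
∠T = 156.68° − 211.68° = -55.00°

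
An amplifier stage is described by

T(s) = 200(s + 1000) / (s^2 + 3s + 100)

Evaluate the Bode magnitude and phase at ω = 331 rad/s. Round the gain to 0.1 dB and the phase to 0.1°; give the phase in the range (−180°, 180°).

5.7 dB, -161.2°

At s = jω = j331:
zero (s+1000): 1000 + j331 → |·| = √(1000²+331²) = √1109561 ≈ 1053.4, ∠ = arctan(331/1000) ≈ 18.31°
quadratic: (j331)² + 3·j331 + 100 = -109461 + j993 → |·| ≈ 1.0947e+05, ∠ ≈ 179.48°
|T| = 200 · 1053.4 / 1.0947e+05 ≈ 1.9245
Gain = 20 log₁₀(1.9245) ≈ 5.69 dB
∠T = 18.31° − 179.48° = -161.17°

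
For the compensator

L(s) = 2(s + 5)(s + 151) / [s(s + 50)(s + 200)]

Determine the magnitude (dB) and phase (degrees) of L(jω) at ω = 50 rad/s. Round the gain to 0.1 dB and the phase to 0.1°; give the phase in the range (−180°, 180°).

-33.2 dB, -46.4°

At s = jω = j50:
zero (s+5): 5 + j50 → |·| = √(5²+50²) = √2525 ≈ 50.249, ∠ = arctan(50/5) ≈ 84.29°
zero (s+151): 151 + j50 → |·| = √(151²+50²) = √25301 ≈ 159.06, ∠ = arctan(50/151) ≈ 18.32°
pole (s+50): 50 + j50 → |·| = √(50²+50²) = √5000 ≈ 70.711, ∠ = arctan(50/50) ≈ 45.00°
pole (s+200): 200 + j50 → |·| = √(200²+50²) = √42500 ≈ 206.16, ∠ = arctan(50/200) ≈ 14.04°
pole at origin: |s| = 50, ∠ = 90.00° (in denominator)
|L| = 2 · 7992.6 / 7.2889e+05 ≈ 0.021931
Gain = 20 log₁₀(0.021931) ≈ -33.18 dB
∠L = 102.61° − 149.04° = -46.43°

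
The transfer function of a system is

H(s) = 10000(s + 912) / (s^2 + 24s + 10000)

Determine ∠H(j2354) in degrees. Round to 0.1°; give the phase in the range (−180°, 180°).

-110.6°

At s = jω = j2354:
zero (s+912): 912 + j2354 → |·| = √(912²+2354²) = √6373060 ≈ 2524.5, ∠ = arctan(2354/912) ≈ 68.82°
quadratic: (j2354)² + 24·j2354 + 10000 = -5531316 + j56496 → |·| ≈ 5.5316e+06, ∠ ≈ 179.41°
∠H = 68.82° − 179.41° = -110.59°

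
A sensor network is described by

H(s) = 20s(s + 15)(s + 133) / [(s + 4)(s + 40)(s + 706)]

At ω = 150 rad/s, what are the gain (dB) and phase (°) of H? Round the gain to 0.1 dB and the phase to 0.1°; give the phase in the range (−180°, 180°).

At s = jω = j150:
zero (s+15): 15 + j150 → |·| = √(15²+150²) = √22725 ≈ 150.75, ∠ = arctan(150/15) ≈ 84.29°
zero (s+133): 133 + j150 → |·| = √(133²+150²) = √40189 ≈ 200.47, ∠ = arctan(150/133) ≈ 48.44°
zero at origin: s = j150 → |·| = 150, ∠ = 90.00°
pole (s+4): 4 + j150 → |·| = √(4²+150²) = √22516 ≈ 150.05, ∠ = arctan(150/4) ≈ 88.47°
pole (s+40): 40 + j150 → |·| = √(40²+150²) = √24100 ≈ 155.24, ∠ = arctan(150/40) ≈ 75.07°
pole (s+706): 706 + j150 → |·| = √(706²+150²) = √520936 ≈ 721.76, ∠ = arctan(150/706) ≈ 11.99°
|H| = 20 · 4.5331e+06 / 1.6813e+07 ≈ 5.3924
Gain = 20 log₁₀(5.3924) ≈ 14.64 dB
∠H = 222.73° − 175.53° = 47.20°

14.6 dB, 47.2°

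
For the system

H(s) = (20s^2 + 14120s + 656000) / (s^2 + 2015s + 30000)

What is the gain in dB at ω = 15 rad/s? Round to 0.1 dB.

24.2 dB

Substitute s = j15:
Numerator: 20(j15)^2 + 14120(j15) + 656000 = 651500 + j211800
Denominator: (j15)^2 + 2015(j15) + 30000 = 29775 + j30225
|N| = √(651500² + 211800²) ≈ 6.8506e+05, ∠N ≈ 18.01°
|D| = √(29775² + 30225²) ≈ 42428, ∠D ≈ 45.43°
|H| = 6.8506e+05 / 42428 ≈ 16.146
Gain = 20 log₁₀(16.146) ≈ 24.16 dB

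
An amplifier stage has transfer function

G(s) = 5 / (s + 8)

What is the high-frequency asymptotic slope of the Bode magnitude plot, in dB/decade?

-20 dB/decade

Each pole contributes −20 dB/decade at high frequency; each zero contributes +20 dB/decade.
Net: 0 zero(s) − 1 pole(s) → -20 dB/decade.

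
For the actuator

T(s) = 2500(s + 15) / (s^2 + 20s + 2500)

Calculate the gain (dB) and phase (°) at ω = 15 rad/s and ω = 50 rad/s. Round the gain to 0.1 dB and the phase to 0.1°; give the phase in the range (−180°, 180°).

At s = jω = j15:
zero (s+15): 15 + j15 → |·| = √(15²+15²) = √450 ≈ 21.213, ∠ = arctan(15/15) ≈ 45.00°
quadratic: (j15)² + 20·j15 + 2500 = 2275 + j300 → |·| ≈ 2294.7, ∠ ≈ 7.51°
|T| = 2500 · 21.213 / 2294.7 ≈ 23.111
Gain = 20 log₁₀(23.111) ≈ 27.28 dB
∠T = 45.00° − 7.51° = 37.49°

At s = jω = j50:
zero (s+15): 15 + j50 → |·| = √(15²+50²) = √2725 ≈ 52.202, ∠ = arctan(50/15) ≈ 73.30°
quadratic: (j50)² + 20·j50 + 2500 = 0 + j1000 → |·| ≈ 1000, ∠ ≈ 90.00°
|T| = 2500 · 52.202 / 1000 ≈ 130.5
Gain = 20 log₁₀(130.5) ≈ 42.31 dB
∠T = 73.30° − 90.00° = -16.70°

ω = 15: 27.3 dB, 37.5°; ω = 50: 42.3 dB, -16.7°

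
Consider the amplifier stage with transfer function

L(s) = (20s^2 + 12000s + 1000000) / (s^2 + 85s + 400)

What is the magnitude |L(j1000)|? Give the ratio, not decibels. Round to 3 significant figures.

Substitute s = j1000:
Numerator: 20(j1000)^2 + 12000(j1000) + 1000000 = -19000000 + j12000000
Denominator: (j1000)^2 + 85(j1000) + 400 = -999600 + j85000
|N| = √(19000000² + 12000000²) ≈ 2.2472e+07, ∠N ≈ 147.72°
|D| = √(999600² + 85000²) ≈ 1.0032e+06, ∠D ≈ 175.14°
|L| = 2.2472e+07 / 1.0032e+06 ≈ 22.4

22.4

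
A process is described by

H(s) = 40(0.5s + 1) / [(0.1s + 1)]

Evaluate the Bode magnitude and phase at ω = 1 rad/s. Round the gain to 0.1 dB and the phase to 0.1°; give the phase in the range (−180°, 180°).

33.0 dB, 20.9°

At ω = 1 rad/s:
zero (1 + j1·0.5) = 1 + j0.5 → |·| ≈ 1.118, ∠ ≈ 26.57°
pole (1 + j1·0.1) = 1 + j0.1 → |·| ≈ 1.005, ∠ ≈ 5.71°
|H| = 40 · 1.118 / (1.005) ≈ 44.498
Gain = 20 log₁₀(44.498) ≈ 32.97 dB
∠H = (26.57°) − (5.71°) = 20.86°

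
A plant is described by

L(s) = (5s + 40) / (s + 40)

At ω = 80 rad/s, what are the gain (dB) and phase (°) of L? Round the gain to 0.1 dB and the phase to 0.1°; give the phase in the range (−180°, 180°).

Substitute s = j80:
Numerator: 5(j80) + 40 = 40 + j400
Denominator: (j80) + 40 = 40 + j80
|N| = √(40² + 400²) ≈ 402, ∠N ≈ 84.29°
|D| = √(40² + 80²) ≈ 89.443, ∠D ≈ 63.43°
|L| = 402 / 89.443 ≈ 4.4945
Gain = 20 log₁₀(4.4945) ≈ 13.05 dB
∠L = 84.29° − 63.43° = 20.86°

13.1 dB, 20.9°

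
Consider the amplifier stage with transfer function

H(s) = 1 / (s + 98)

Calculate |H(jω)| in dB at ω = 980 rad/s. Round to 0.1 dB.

Substitute s = j980:
Numerator: 1 = 1 + j0
Denominator: (j980) + 98 = 98 + j980
|N| = √(1² + 0²) ≈ 1, ∠N ≈ 0.00°
|D| = √(98² + 980²) ≈ 984.89, ∠D ≈ 84.29°
|H| = 1 / 984.89 ≈ 0.0010153
Gain = 20 log₁₀(0.0010153) ≈ -59.87 dB

-59.9 dB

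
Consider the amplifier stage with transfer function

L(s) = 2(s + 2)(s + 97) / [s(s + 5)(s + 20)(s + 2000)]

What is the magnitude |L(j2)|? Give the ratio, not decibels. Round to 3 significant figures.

At s = jω = j2:
zero (s+2): 2 + j2 → |·| = √(2²+2²) = √8 ≈ 2.8284, ∠ = arctan(2/2) ≈ 45.00°
zero (s+97): 97 + j2 → |·| = √(97²+2²) = √9413 ≈ 97.021, ∠ = arctan(2/97) ≈ 1.18°
pole (s+5): 5 + j2 → |·| = √(5²+2²) = √29 ≈ 5.3852, ∠ = arctan(2/5) ≈ 21.80°
pole (s+20): 20 + j2 → |·| = √(20²+2²) = √404 ≈ 20.1, ∠ = arctan(2/20) ≈ 5.71°
pole (s+2000): 2000 + j2 → |·| = √(2000²+2²) = √4000004 ≈ 2000, ∠ = arctan(2/2000) ≈ 0.06°
pole at origin: |s| = 2, ∠ = 90.00° (in denominator)
|L| = 2 · 274.41 / 4.3297e+05 ≈ 0.0012676

0.00127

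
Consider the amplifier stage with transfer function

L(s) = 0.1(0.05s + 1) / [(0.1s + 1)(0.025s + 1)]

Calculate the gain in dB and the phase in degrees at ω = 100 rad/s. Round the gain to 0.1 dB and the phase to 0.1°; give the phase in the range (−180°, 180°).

-34.5 dB, -73.8°

At ω = 100 rad/s:
zero (1 + j100·0.05) = 1 + j5 → |·| ≈ 5.099, ∠ ≈ 78.69°
pole (1 + j100·0.1) = 1 + j10 → |·| ≈ 10.05, ∠ ≈ 84.29°
pole (1 + j100·0.025) = 1 + j2.5 → |·| ≈ 2.6926, ∠ ≈ 68.20°
|L| = 0.1 · 5.099 / (10.05 · 2.6926) ≈ 0.018843
Gain = 20 log₁₀(0.018843) ≈ -34.50 dB
∠L = (78.69°) − (84.29° + 68.20°) = -73.80°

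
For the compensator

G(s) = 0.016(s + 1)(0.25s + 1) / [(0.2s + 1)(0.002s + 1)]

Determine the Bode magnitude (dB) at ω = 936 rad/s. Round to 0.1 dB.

At ω = 936 rad/s:
zero (1 + j936·1) = 1 + j936 → |·| ≈ 936, ∠ ≈ 89.94°
zero (1 + j936·0.25) = 1 + j234 → |·| ≈ 234, ∠ ≈ 89.76°
pole (1 + j936·0.2) = 1 + j187.2 → |·| ≈ 187.2, ∠ ≈ 89.69°
pole (1 + j936·0.002) = 1 + j1.872 → |·| ≈ 2.1224, ∠ ≈ 61.89°
|G| = 0.016 · 936 · 234 / (187.2 · 2.1224) ≈ 8.8202
Gain = 20 log₁₀(8.8202) ≈ 18.91 dB

18.9 dB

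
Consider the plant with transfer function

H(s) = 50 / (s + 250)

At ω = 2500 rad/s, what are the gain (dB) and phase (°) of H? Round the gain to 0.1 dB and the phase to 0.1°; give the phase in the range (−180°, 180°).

-34.0 dB, -84.3°

Substitute s = j2500:
Numerator: 50 = 50 + j0
Denominator: (j2500) + 250 = 250 + j2500
|N| = √(50² + 0²) ≈ 50, ∠N ≈ 0.00°
|D| = √(250² + 2500²) ≈ 2512.5, ∠D ≈ 84.29°
|H| = 50 / 2512.5 ≈ 0.0199
Gain = 20 log₁₀(0.0199) ≈ -34.02 dB
∠H = 0.00° − 84.29° = -84.29°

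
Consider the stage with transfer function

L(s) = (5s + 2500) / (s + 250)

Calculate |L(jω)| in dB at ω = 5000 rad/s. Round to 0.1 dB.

14.0 dB

Substitute s = j5000:
Numerator: 5(j5000) + 2500 = 2500 + j25000
Denominator: (j5000) + 250 = 250 + j5000
|N| = √(2500² + 25000²) ≈ 25125, ∠N ≈ 84.29°
|D| = √(250² + 5000²) ≈ 5006.2, ∠D ≈ 87.14°
|L| = 25125 / 5006.2 ≈ 5.0188
Gain = 20 log₁₀(5.0188) ≈ 14.01 dB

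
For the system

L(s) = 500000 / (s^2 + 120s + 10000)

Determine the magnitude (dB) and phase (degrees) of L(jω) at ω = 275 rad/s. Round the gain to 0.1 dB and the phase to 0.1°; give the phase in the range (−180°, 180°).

16.7 dB, -153.3°

At s = jω = j275:
quadratic: (j275)² + 120·j275 + 10000 = -65625 + j33000 → |·| ≈ 73455, ∠ ≈ 153.30°
|L| = 500000 / 73455 ≈ 6.8069
Gain = 20 log₁₀(6.8069) ≈ 16.66 dB
∠L = 0.00° − 153.30° = -153.30°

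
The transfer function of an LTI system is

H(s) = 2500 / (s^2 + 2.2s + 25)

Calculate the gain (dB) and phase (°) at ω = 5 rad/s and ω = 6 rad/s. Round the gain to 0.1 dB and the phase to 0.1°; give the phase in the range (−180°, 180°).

At s = jω = j5:
quadratic: (j5)² + 2.2·j5 + 25 = 0 + j11 → |·| ≈ 11, ∠ ≈ 90.00°
|H| = 2500 / 11 ≈ 227.27
Gain = 20 log₁₀(227.27) ≈ 47.13 dB
∠H = 0.00° − 90.00° = -90.00°

At s = jω = j6:
quadratic: (j6)² + 2.2·j6 + 25 = -11 + j13.2 → |·| ≈ 17.183, ∠ ≈ 129.81°
|H| = 2500 / 17.183 ≈ 145.49
Gain = 20 log₁₀(145.49) ≈ 43.26 dB
∠H = 0.00° − 129.81° = -129.81°

ω = 5: 47.1 dB, -90.0°; ω = 6: 43.3 dB, -129.8°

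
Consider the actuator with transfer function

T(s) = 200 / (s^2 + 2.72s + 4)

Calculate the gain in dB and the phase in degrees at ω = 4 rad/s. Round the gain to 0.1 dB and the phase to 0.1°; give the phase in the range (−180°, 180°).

21.8 dB, -137.8°

At s = jω = j4:
quadratic: (j4)² + 2.72·j4 + 4 = -12 + j10.88 → |·| ≈ 16.198, ∠ ≈ 137.80°
|T| = 200 / 16.198 ≈ 12.347
Gain = 20 log₁₀(12.347) ≈ 21.83 dB
∠T = 0.00° − 137.80° = -137.80°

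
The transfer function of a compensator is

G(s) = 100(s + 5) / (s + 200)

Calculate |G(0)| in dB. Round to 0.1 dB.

G(0) = 100·5 / (200) = 2.5
20 log₁₀(2.5) ≈ 7.96 dB

8.0 dB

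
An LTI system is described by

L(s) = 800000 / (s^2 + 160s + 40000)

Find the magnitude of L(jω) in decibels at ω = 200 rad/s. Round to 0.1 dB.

At s = jω = j200:
quadratic: (j200)² + 160·j200 + 40000 = 0 + j32000 → |·| ≈ 32000, ∠ ≈ 90.00°
|L| = 800000 / 32000 ≈ 25
Gain = 20 log₁₀(25) ≈ 27.96 dB

28.0 dB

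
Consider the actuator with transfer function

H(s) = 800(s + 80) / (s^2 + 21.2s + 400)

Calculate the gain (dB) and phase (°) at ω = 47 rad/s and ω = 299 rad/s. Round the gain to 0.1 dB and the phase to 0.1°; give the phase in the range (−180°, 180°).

ω = 47: 31.1 dB, -120.7°; ω = 299: 8.9 dB, -100.9°

At s = jω = j47:
zero (s+80): 80 + j47 → |·| = √(80²+47²) = √8609 ≈ 92.785, ∠ = arctan(47/80) ≈ 30.43°
quadratic: (j47)² + 21.2·j47 + 400 = -1809 + j996.4 → |·| ≈ 2065.3, ∠ ≈ 151.15°
|H| = 800 · 92.785 / 2065.3 ≈ 35.941
Gain = 20 log₁₀(35.941) ≈ 31.11 dB
∠H = 30.43° − 151.15° = -120.72°

At s = jω = j299:
zero (s+80): 80 + j299 → |·| = √(80²+299²) = √95801 ≈ 309.52, ∠ = arctan(299/80) ≈ 75.02°
quadratic: (j299)² + 21.2·j299 + 400 = -89001 + j6338.8 → |·| ≈ 89226, ∠ ≈ 175.93°
|H| = 800 · 309.52 / 89226 ≈ 2.7752
Gain = 20 log₁₀(2.7752) ≈ 8.87 dB
∠H = 75.02° − 175.93° = -100.91°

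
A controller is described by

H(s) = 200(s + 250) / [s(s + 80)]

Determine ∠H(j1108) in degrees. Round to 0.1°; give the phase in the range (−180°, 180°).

-98.6°

At s = jω = j1108:
zero (s+250): 250 + j1108 → |·| = √(250²+1108²) = √1290164 ≈ 1135.9, ∠ = arctan(1108/250) ≈ 77.29°
pole (s+80): 80 + j1108 → |·| = √(80²+1108²) = √1234064 ≈ 1110.9, ∠ = arctan(1108/80) ≈ 85.87°
pole at origin: |s| = 1108, ∠ = 90.00° (in denominator)
∠H = 77.29° − 175.87° = -98.58°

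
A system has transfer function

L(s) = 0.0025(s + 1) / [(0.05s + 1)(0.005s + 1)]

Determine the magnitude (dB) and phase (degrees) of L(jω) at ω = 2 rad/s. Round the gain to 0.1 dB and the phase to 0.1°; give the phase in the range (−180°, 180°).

At ω = 2 rad/s:
zero (1 + j2·1) = 1 + j2 → |·| ≈ 2.2361, ∠ ≈ 63.43°
pole (1 + j2·0.05) = 1 + j0.1 → |·| ≈ 1.005, ∠ ≈ 5.71°
pole (1 + j2·0.005) = 1 + j0.01 → |·| ≈ 1, ∠ ≈ 0.57°
|L| = 0.0025 · 2.2361 / (1.005 · 1) ≈ 0.0055624
Gain = 20 log₁₀(0.0055624) ≈ -45.09 dB
∠L = (63.43°) − (5.71° + 0.57°) = 57.15°

-45.1 dB, 57.2°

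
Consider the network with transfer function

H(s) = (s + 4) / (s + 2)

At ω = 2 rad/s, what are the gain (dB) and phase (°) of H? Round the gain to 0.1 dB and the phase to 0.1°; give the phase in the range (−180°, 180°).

Substitute s = j2:
Numerator: (j2) + 4 = 4 + j2
Denominator: (j2) + 2 = 2 + j2
|N| = √(4² + 2²) ≈ 4.4721, ∠N ≈ 26.57°
|D| = √(2² + 2²) ≈ 2.8284, ∠D ≈ 45.00°
|H| = 4.4721 / 2.8284 ≈ 1.5811
Gain = 20 log₁₀(1.5811) ≈ 3.98 dB
∠H = 26.57° − 45.00° = -18.43°

4.0 dB, -18.4°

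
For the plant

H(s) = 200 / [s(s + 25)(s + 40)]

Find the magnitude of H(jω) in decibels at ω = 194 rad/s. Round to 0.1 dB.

At s = jω = j194:
pole (s+25): 25 + j194 → |·| = √(25²+194²) = √38261 ≈ 195.6, ∠ = arctan(194/25) ≈ 82.66°
pole (s+40): 40 + j194 → |·| = √(40²+194²) = √39236 ≈ 198.08, ∠ = arctan(194/40) ≈ 78.35°
pole at origin: |s| = 194, ∠ = 90.00° (in denominator)
|H| = 200 / 7.5164e+06 ≈ 2.6608e-05
Gain = 20 log₁₀(2.6608e-05) ≈ -91.50 dB

-91.5 dB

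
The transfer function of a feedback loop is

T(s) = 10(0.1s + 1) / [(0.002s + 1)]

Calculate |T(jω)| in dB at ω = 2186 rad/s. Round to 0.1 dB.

53.8 dB

At ω = 2186 rad/s:
zero (1 + j2186·0.1) = 1 + j218.6 → |·| ≈ 218.6, ∠ ≈ 89.74°
pole (1 + j2186·0.002) = 1 + j4.372 → |·| ≈ 4.4849, ∠ ≈ 77.12°
|T| = 10 · 218.6 / (4.4849) ≈ 487.41
Gain = 20 log₁₀(487.41) ≈ 53.76 dB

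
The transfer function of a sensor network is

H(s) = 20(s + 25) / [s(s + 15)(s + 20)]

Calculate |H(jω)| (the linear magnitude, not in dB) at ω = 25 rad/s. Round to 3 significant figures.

0.0303

At s = jω = j25:
zero (s+25): 25 + j25 → |·| = √(25²+25²) = √1250 ≈ 35.355, ∠ = arctan(25/25) ≈ 45.00°
pole (s+15): 15 + j25 → |·| = √(15²+25²) = √850 ≈ 29.155, ∠ = arctan(25/15) ≈ 59.04°
pole (s+20): 20 + j25 → |·| = √(20²+25²) = √1025 ≈ 32.016, ∠ = arctan(25/20) ≈ 51.34°
pole at origin: |s| = 25, ∠ = 90.00° (in denominator)
|H| = 20 · 35.355 / 23336 ≈ 0.030301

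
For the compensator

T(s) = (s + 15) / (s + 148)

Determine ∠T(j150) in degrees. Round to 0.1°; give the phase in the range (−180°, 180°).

38.9°

Substitute s = j150:
Numerator: (j150) + 15 = 15 + j150
Denominator: (j150) + 148 = 148 + j150
|N| = √(15² + 150²) ≈ 150.75, ∠N ≈ 84.29°
|D| = √(148² + 150²) ≈ 210.72, ∠D ≈ 45.38°
∠T = 84.29° − 45.38° = 38.91°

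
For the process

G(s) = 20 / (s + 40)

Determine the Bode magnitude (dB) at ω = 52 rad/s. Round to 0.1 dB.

-10.3 dB

Substitute s = j52:
Numerator: 20 = 20 + j0
Denominator: (j52) + 40 = 40 + j52
|N| = √(20² + 0²) ≈ 20, ∠N ≈ 0.00°
|D| = √(40² + 52²) ≈ 65.605, ∠D ≈ 52.43°
|G| = 20 / 65.605 ≈ 0.30485
Gain = 20 log₁₀(0.30485) ≈ -10.32 dB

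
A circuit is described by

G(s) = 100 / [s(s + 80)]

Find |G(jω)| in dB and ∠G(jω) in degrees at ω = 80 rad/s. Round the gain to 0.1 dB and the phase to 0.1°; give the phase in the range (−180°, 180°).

At s = jω = j80:
pole (s+80): 80 + j80 → |·| = √(80²+80²) = √12800 ≈ 113.14, ∠ = arctan(80/80) ≈ 45.00°
pole at origin: |s| = 80, ∠ = 90.00° (in denominator)
|G| = 100 / 9051.2 ≈ 0.011048
Gain = 20 log₁₀(0.011048) ≈ -39.13 dB
∠G = 0.00° − 135.00° = -135.00°

-39.1 dB, -135.0°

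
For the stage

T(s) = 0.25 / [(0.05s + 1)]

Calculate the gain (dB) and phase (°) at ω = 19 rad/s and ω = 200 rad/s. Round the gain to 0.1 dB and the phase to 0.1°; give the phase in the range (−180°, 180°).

ω = 19: -14.8 dB, -43.5°; ω = 200: -32.1 dB, -84.3°

At ω = 19 rad/s:
pole (1 + j19·0.05) = 1 + j0.95 → |·| ≈ 1.3793, ∠ ≈ 43.53°
|T| = 0.25 · 1 / (1.3793) ≈ 0.18125
Gain = 20 log₁₀(0.18125) ≈ -14.83 dB
∠T = (0°) − (43.53°) = -43.53°

At ω = 200 rad/s:
pole (1 + j200·0.05) = 1 + j10 → |·| ≈ 10.05, ∠ ≈ 84.29°
|T| = 0.25 · 1 / (10.05) ≈ 0.024876
Gain = 20 log₁₀(0.024876) ≈ -32.08 dB
∠T = (0°) − (84.29°) = -84.29°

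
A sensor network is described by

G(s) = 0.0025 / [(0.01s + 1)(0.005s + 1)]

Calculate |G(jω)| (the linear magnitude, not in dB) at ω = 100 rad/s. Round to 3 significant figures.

At ω = 100 rad/s:
pole (1 + j100·0.01) = 1 + j1 → |·| ≈ 1.4142, ∠ ≈ 45.00°
pole (1 + j100·0.005) = 1 + j0.5 → |·| ≈ 1.118, ∠ ≈ 26.57°
|G| = 0.0025 · 1 / (1.4142 · 1.118) ≈ 0.0015812

0.00158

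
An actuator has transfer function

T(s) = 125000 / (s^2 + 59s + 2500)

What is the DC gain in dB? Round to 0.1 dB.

T(0) = 125000 / 2500 = 50
20 log₁₀(50) ≈ 33.98 dB

34.0 dB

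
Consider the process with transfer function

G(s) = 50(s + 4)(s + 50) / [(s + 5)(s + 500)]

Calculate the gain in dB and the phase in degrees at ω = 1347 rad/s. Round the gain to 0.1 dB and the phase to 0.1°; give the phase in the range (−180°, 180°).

33.4 dB, 18.3°

At s = jω = j1347:
zero (s+4): 4 + j1347 → |·| = √(4²+1347²) = √1814425 ≈ 1347, ∠ = arctan(1347/4) ≈ 89.83°
zero (s+50): 50 + j1347 → |·| = √(50²+1347²) = √1816909 ≈ 1347.9, ∠ = arctan(1347/50) ≈ 87.87°
pole (s+5): 5 + j1347 → |·| = √(5²+1347²) = √1814434 ≈ 1347, ∠ = arctan(1347/5) ≈ 89.79°
pole (s+500): 500 + j1347 → |·| = √(500²+1347²) = √2064409 ≈ 1436.8, ∠ = arctan(1347/500) ≈ 69.64°
|G| = 50 · 1.8156e+06 / 1.9354e+06 ≈ 46.905
Gain = 20 log₁₀(46.905) ≈ 33.42 dB
∠G = 177.70° − 159.43° = 18.27°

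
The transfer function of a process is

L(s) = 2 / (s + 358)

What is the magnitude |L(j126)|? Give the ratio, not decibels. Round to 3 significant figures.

0.00527

At s = jω = j126:
pole (s+358): 358 + j126 → |·| = √(358²+126²) = √144040 ≈ 379.53, ∠ = arctan(126/358) ≈ 19.39°
|L| = 2 / 379.53 ≈ 0.0052697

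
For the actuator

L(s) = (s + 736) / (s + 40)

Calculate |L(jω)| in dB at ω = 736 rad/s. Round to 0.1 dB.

3.0 dB

Substitute s = j736:
Numerator: (j736) + 736 = 736 + j736
Denominator: (j736) + 40 = 40 + j736
|N| = √(736² + 736²) ≈ 1040.9, ∠N ≈ 45.00°
|D| = √(40² + 736²) ≈ 737.09, ∠D ≈ 86.89°
|L| = 1040.9 / 737.09 ≈ 1.4122
Gain = 20 log₁₀(1.4122) ≈ 3.00 dB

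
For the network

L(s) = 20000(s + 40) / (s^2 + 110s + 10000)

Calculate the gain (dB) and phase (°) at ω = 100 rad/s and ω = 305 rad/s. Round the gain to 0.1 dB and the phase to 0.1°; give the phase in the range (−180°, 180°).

At s = jω = j100:
zero (s+40): 40 + j100 → |·| = √(40²+100²) = √11600 ≈ 107.7, ∠ = arctan(100/40) ≈ 68.20°
quadratic: (j100)² + 110·j100 + 10000 = 0 + j11000 → |·| ≈ 11000, ∠ ≈ 90.00°
|L| = 20000 · 107.7 / 11000 ≈ 195.82
Gain = 20 log₁₀(195.82) ≈ 45.84 dB
∠L = 68.20° − 90.00° = -21.80°

At s = jω = j305:
zero (s+40): 40 + j305 → |·| = √(40²+305²) = √94625 ≈ 307.61, ∠ = arctan(305/40) ≈ 82.53°
quadratic: (j305)² + 110·j305 + 10000 = -83025 + j33550 → |·| ≈ 89547, ∠ ≈ 158.00°
|L| = 20000 · 307.61 / 89547 ≈ 68.704
Gain = 20 log₁₀(68.704) ≈ 36.74 dB
∠L = 82.53° − 158.00° = -75.47°

ω = 100: 45.8 dB, -21.8°; ω = 305: 36.7 dB, -75.5°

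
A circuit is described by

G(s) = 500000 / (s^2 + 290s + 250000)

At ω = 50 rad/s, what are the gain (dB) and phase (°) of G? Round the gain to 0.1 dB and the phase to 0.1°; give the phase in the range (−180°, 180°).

6.1 dB, -3.4°

At s = jω = j50:
quadratic: (j50)² + 290·j50 + 250000 = 247500 + j14500 → |·| ≈ 2.4792e+05, ∠ ≈ 3.35°
|G| = 500000 / 2.4792e+05 ≈ 2.0168
Gain = 20 log₁₀(2.0168) ≈ 6.09 dB
∠G = 0.00° − 3.35° = -3.35°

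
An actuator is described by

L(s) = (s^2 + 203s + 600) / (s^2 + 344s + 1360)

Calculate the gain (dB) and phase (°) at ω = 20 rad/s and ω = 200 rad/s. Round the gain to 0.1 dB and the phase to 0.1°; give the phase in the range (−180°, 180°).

Substitute s = j20:
Numerator: (j20)^2 + 203(j20) + 600 = 200 + j4060
Denominator: (j20)^2 + 344(j20) + 1360 = 960 + j6880
|N| = √(200² + 4060²) ≈ 4064.9, ∠N ≈ 87.18°
|D| = √(960² + 6880²) ≈ 6946.7, ∠D ≈ 82.06°
|L| = 4064.9 / 6946.7 ≈ 0.58516
Gain = 20 log₁₀(0.58516) ≈ -4.65 dB
∠L = 87.18° − 82.06° = 5.12°

Substitute s = j200:
Numerator: (j200)^2 + 203(j200) + 600 = -39400 + j40600
Denominator: (j200)^2 + 344(j200) + 1360 = -38640 + j68800
|N| = √(39400² + 40600²) ≈ 56575, ∠N ≈ 134.14°
|D| = √(38640² + 68800²) ≈ 78908, ∠D ≈ 119.32°
|L| = 56575 / 78908 ≈ 0.71697
Gain = 20 log₁₀(0.71697) ≈ -2.89 dB
∠L = 134.14° − 119.32° = 14.82°

ω = 20: -4.7 dB, 5.1°; ω = 200: -2.9 dB, 14.8°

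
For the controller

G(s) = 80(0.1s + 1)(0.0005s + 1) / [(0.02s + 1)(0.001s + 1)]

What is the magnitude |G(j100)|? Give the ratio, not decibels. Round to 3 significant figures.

At ω = 100 rad/s:
zero (1 + j100·0.1) = 1 + j10 → |·| ≈ 10.05, ∠ ≈ 84.29°
zero (1 + j100·0.0005) = 1 + j0.05 → |·| ≈ 1.0012, ∠ ≈ 2.86°
pole (1 + j100·0.02) = 1 + j2 → |·| ≈ 2.2361, ∠ ≈ 63.43°
pole (1 + j100·0.001) = 1 + j0.1 → |·| ≈ 1.005, ∠ ≈ 5.71°
|G| = 80 · 10.05 · 1.0012 / (2.2361 · 1.005) ≈ 358.2

358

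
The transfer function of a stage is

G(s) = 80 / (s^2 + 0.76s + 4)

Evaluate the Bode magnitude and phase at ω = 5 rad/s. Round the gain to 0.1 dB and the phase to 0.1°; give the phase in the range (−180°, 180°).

At s = jω = j5:
quadratic: (j5)² + 0.76·j5 + 4 = -21 + j3.8 → |·| ≈ 21.341, ∠ ≈ 169.74°
|G| = 80 / 21.341 ≈ 3.7487
Gain = 20 log₁₀(3.7487) ≈ 11.48 dB
∠G = 0.00° − 169.74° = -169.74°

11.5 dB, -169.7°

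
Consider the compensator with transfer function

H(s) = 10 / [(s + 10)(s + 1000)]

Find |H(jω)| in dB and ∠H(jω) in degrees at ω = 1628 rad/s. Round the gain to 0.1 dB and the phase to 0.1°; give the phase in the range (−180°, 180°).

-109.9 dB, -148.1°

At s = jω = j1628:
pole (s+10): 10 + j1628 → |·| = √(10²+1628²) = √2650484 ≈ 1628, ∠ = arctan(1628/10) ≈ 89.65°
pole (s+1000): 1000 + j1628 → |·| = √(1000²+1628²) = √3650384 ≈ 1910.6, ∠ = arctan(1628/1000) ≈ 58.44°
|H| = 10 / 3.1105e+06 ≈ 3.2149e-06
Gain = 20 log₁₀(3.2149e-06) ≈ -109.86 dB
∠H = 0.00° − 148.09° = -148.09°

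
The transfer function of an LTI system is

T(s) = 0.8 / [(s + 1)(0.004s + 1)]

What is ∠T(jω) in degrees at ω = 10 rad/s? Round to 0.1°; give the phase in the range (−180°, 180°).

At ω = 10 rad/s:
pole (1 + j10·1) = 1 + j10 → |·| ≈ 10.05, ∠ ≈ 84.29°
pole (1 + j10·0.004) = 1 + j0.04 → |·| ≈ 1.0008, ∠ ≈ 2.29°
∠T = (0°) − (84.29° + 2.29°) = -86.58°

-86.6°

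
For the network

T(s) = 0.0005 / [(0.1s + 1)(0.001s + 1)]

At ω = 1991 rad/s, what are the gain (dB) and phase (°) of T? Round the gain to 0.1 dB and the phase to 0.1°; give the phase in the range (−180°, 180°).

At ω = 1991 rad/s:
pole (1 + j1991·0.1) = 1 + j199.1 → |·| ≈ 199.1, ∠ ≈ 89.71°
pole (1 + j1991·0.001) = 1 + j1.991 → |·| ≈ 2.228, ∠ ≈ 63.33°
|T| = 0.0005 · 1 / (199.1 · 2.228) ≈ 1.1272e-06
Gain = 20 log₁₀(1.1272e-06) ≈ -118.96 dB
∠T = (0°) − (89.71° + 63.33°) = -153.04°

-119.0 dB, -153.0°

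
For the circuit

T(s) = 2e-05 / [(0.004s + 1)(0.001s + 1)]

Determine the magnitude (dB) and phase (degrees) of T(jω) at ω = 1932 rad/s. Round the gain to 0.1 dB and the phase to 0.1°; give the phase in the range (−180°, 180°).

At ω = 1932 rad/s:
pole (1 + j1932·0.004) = 1 + j7.728 → |·| ≈ 7.7924, ∠ ≈ 82.63°
pole (1 + j1932·0.001) = 1 + j1.932 → |·| ≈ 2.1755, ∠ ≈ 62.63°
|T| = 2e-05 · 1 / (7.7924 · 2.1755) ≈ 1.1798e-06
Gain = 20 log₁₀(1.1798e-06) ≈ -118.56 dB
∠T = (0°) − (82.63° + 62.63°) = -145.26°

-118.6 dB, -145.3°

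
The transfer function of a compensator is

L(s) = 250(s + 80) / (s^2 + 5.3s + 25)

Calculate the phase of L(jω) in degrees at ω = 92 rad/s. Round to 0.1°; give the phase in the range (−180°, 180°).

At s = jω = j92:
zero (s+80): 80 + j92 → |·| = √(80²+92²) = √14864 ≈ 121.92, ∠ = arctan(92/80) ≈ 48.99°
quadratic: (j92)² + 5.3·j92 + 25 = -8439 + j487.6 → |·| ≈ 8453.1, ∠ ≈ 176.69°
∠L = 48.99° − 176.69° = -127.70°

-127.7°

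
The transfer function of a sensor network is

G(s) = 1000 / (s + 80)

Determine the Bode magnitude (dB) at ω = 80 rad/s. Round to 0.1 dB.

Substitute s = j80:
Numerator: 1000 = 1000 + j0
Denominator: (j80) + 80 = 80 + j80
|N| = √(1000² + 0²) ≈ 1000, ∠N ≈ 0.00°
|D| = √(80² + 80²) ≈ 113.14, ∠D ≈ 45.00°
|G| = 1000 / 113.14 ≈ 8.8386
Gain = 20 log₁₀(8.8386) ≈ 18.93 dB

18.9 dB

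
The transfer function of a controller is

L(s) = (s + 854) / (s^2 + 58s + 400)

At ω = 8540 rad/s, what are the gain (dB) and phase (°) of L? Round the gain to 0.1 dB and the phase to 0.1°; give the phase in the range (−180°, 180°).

-78.6 dB, -95.3°

Substitute s = j8540:
Numerator: (j8540) + 854 = 854 + j8540
Denominator: (j8540)^2 + 58(j8540) + 400 = -72931200 + j495320
|N| = √(854² + 8540²) ≈ 8582.6, ∠N ≈ 84.29°
|D| = √(72931200² + 495320²) ≈ 7.2933e+07, ∠D ≈ 179.61°
|L| = 8582.6 / 7.2933e+07 ≈ 0.00011768
Gain = 20 log₁₀(0.00011768) ≈ -78.59 dB
∠L = 84.29° − 179.61° = -95.32°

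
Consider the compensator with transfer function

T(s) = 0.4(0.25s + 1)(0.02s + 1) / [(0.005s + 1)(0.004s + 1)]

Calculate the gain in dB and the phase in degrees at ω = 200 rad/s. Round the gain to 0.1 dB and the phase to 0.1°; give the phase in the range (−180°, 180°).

33.2 dB, 81.2°

At ω = 200 rad/s:
zero (1 + j200·0.25) = 1 + j50 → |·| ≈ 50.01, ∠ ≈ 88.85°
zero (1 + j200·0.02) = 1 + j4 → |·| ≈ 4.1231, ∠ ≈ 75.96°
pole (1 + j200·0.005) = 1 + j1 → |·| ≈ 1.4142, ∠ ≈ 45.00°
pole (1 + j200·0.004) = 1 + j0.8 → |·| ≈ 1.2806, ∠ ≈ 38.66°
|T| = 0.4 · 50.01 · 4.1231 / (1.4142 · 1.2806) ≈ 45.542
Gain = 20 log₁₀(45.542) ≈ 33.17 dB
∠T = (88.85° + 75.96°) − (45.00° + 38.66°) = 81.15°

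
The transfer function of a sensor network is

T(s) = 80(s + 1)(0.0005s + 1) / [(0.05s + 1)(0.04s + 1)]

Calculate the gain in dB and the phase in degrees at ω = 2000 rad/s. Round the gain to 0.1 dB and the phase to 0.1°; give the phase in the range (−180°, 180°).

At ω = 2000 rad/s:
zero (1 + j2000·1) = 1 + j2000 → |·| ≈ 2000, ∠ ≈ 89.97°
zero (1 + j2000·0.0005) = 1 + j1 → |·| ≈ 1.4142, ∠ ≈ 45.00°
pole (1 + j2000·0.05) = 1 + j100 → |·| ≈ 100, ∠ ≈ 89.43°
pole (1 + j2000·0.04) = 1 + j80 → |·| ≈ 80.006, ∠ ≈ 89.28°
|T| = 80 · 2000 · 1.4142 / (100 · 80.006) ≈ 28.282
Gain = 20 log₁₀(28.282) ≈ 29.03 dB
∠T = (89.97° + 45.00°) − (89.43° + 89.28°) = -43.74°

29.0 dB, -43.7°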